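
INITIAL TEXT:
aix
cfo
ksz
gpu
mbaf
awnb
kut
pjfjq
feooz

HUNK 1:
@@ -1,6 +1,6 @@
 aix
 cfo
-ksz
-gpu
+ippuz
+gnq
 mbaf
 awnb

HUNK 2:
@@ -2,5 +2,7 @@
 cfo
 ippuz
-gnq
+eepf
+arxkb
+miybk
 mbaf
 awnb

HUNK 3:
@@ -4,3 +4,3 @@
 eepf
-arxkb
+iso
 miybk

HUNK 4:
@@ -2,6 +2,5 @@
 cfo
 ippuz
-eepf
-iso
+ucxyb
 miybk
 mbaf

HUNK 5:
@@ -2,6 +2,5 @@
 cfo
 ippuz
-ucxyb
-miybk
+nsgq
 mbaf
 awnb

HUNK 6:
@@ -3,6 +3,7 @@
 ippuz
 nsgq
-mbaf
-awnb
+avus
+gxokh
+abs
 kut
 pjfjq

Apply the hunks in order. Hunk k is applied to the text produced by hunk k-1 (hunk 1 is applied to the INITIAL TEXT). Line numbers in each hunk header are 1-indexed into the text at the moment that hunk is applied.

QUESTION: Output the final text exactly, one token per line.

Answer: aix
cfo
ippuz
nsgq
avus
gxokh
abs
kut
pjfjq
feooz

Derivation:
Hunk 1: at line 1 remove [ksz,gpu] add [ippuz,gnq] -> 9 lines: aix cfo ippuz gnq mbaf awnb kut pjfjq feooz
Hunk 2: at line 2 remove [gnq] add [eepf,arxkb,miybk] -> 11 lines: aix cfo ippuz eepf arxkb miybk mbaf awnb kut pjfjq feooz
Hunk 3: at line 4 remove [arxkb] add [iso] -> 11 lines: aix cfo ippuz eepf iso miybk mbaf awnb kut pjfjq feooz
Hunk 4: at line 2 remove [eepf,iso] add [ucxyb] -> 10 lines: aix cfo ippuz ucxyb miybk mbaf awnb kut pjfjq feooz
Hunk 5: at line 2 remove [ucxyb,miybk] add [nsgq] -> 9 lines: aix cfo ippuz nsgq mbaf awnb kut pjfjq feooz
Hunk 6: at line 3 remove [mbaf,awnb] add [avus,gxokh,abs] -> 10 lines: aix cfo ippuz nsgq avus gxokh abs kut pjfjq feooz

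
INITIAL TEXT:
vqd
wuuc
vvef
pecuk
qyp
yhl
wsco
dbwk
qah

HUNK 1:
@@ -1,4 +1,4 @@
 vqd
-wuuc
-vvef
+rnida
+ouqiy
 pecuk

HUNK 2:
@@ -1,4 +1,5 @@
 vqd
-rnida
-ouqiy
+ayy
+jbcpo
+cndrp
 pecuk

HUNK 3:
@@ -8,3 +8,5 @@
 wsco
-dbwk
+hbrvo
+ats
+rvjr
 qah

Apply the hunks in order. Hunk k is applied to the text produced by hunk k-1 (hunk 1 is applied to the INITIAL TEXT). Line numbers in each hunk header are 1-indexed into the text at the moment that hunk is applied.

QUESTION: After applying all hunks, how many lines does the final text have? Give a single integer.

Answer: 12

Derivation:
Hunk 1: at line 1 remove [wuuc,vvef] add [rnida,ouqiy] -> 9 lines: vqd rnida ouqiy pecuk qyp yhl wsco dbwk qah
Hunk 2: at line 1 remove [rnida,ouqiy] add [ayy,jbcpo,cndrp] -> 10 lines: vqd ayy jbcpo cndrp pecuk qyp yhl wsco dbwk qah
Hunk 3: at line 8 remove [dbwk] add [hbrvo,ats,rvjr] -> 12 lines: vqd ayy jbcpo cndrp pecuk qyp yhl wsco hbrvo ats rvjr qah
Final line count: 12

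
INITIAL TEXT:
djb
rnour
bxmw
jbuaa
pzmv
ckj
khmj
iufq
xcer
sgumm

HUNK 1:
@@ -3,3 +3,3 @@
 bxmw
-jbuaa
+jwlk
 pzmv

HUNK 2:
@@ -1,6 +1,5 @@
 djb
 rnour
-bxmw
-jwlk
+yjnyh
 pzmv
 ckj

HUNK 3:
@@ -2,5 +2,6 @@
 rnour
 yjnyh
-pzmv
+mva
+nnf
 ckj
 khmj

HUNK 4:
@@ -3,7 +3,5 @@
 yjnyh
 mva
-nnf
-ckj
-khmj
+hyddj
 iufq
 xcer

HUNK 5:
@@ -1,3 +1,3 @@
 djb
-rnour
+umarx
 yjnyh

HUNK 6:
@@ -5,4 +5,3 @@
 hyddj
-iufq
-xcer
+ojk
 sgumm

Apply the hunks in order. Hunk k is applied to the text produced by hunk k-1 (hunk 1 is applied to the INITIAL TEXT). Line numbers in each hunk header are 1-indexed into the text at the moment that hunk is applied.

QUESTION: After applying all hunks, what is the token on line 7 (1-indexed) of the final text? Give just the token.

Hunk 1: at line 3 remove [jbuaa] add [jwlk] -> 10 lines: djb rnour bxmw jwlk pzmv ckj khmj iufq xcer sgumm
Hunk 2: at line 1 remove [bxmw,jwlk] add [yjnyh] -> 9 lines: djb rnour yjnyh pzmv ckj khmj iufq xcer sgumm
Hunk 3: at line 2 remove [pzmv] add [mva,nnf] -> 10 lines: djb rnour yjnyh mva nnf ckj khmj iufq xcer sgumm
Hunk 4: at line 3 remove [nnf,ckj,khmj] add [hyddj] -> 8 lines: djb rnour yjnyh mva hyddj iufq xcer sgumm
Hunk 5: at line 1 remove [rnour] add [umarx] -> 8 lines: djb umarx yjnyh mva hyddj iufq xcer sgumm
Hunk 6: at line 5 remove [iufq,xcer] add [ojk] -> 7 lines: djb umarx yjnyh mva hyddj ojk sgumm
Final line 7: sgumm

Answer: sgumm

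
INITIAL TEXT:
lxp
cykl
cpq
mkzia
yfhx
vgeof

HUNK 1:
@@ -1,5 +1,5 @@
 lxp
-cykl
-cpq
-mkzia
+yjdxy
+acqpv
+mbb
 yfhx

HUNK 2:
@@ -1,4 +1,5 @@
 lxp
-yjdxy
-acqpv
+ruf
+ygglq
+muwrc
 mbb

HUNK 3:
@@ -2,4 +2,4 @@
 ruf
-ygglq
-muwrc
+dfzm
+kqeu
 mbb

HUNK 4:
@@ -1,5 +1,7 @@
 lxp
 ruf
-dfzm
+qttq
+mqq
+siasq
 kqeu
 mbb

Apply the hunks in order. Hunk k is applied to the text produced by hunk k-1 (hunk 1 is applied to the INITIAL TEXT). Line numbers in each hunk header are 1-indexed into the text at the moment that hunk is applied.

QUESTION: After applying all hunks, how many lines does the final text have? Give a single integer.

Hunk 1: at line 1 remove [cykl,cpq,mkzia] add [yjdxy,acqpv,mbb] -> 6 lines: lxp yjdxy acqpv mbb yfhx vgeof
Hunk 2: at line 1 remove [yjdxy,acqpv] add [ruf,ygglq,muwrc] -> 7 lines: lxp ruf ygglq muwrc mbb yfhx vgeof
Hunk 3: at line 2 remove [ygglq,muwrc] add [dfzm,kqeu] -> 7 lines: lxp ruf dfzm kqeu mbb yfhx vgeof
Hunk 4: at line 1 remove [dfzm] add [qttq,mqq,siasq] -> 9 lines: lxp ruf qttq mqq siasq kqeu mbb yfhx vgeof
Final line count: 9

Answer: 9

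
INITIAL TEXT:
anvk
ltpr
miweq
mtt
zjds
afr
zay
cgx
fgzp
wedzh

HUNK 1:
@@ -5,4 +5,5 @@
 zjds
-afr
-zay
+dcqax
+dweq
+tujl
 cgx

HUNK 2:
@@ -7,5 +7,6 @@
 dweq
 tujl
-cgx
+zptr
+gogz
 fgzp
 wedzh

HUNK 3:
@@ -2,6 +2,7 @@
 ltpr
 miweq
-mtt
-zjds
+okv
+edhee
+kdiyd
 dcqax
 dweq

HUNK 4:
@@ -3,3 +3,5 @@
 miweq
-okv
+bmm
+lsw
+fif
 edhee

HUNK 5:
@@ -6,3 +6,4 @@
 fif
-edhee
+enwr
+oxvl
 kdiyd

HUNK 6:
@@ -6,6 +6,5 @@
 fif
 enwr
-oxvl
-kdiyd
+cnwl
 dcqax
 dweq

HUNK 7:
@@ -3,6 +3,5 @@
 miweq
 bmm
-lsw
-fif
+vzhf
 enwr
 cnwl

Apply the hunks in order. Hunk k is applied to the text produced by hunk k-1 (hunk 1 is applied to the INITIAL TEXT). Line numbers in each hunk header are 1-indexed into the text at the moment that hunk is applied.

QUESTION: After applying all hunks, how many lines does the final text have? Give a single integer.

Answer: 14

Derivation:
Hunk 1: at line 5 remove [afr,zay] add [dcqax,dweq,tujl] -> 11 lines: anvk ltpr miweq mtt zjds dcqax dweq tujl cgx fgzp wedzh
Hunk 2: at line 7 remove [cgx] add [zptr,gogz] -> 12 lines: anvk ltpr miweq mtt zjds dcqax dweq tujl zptr gogz fgzp wedzh
Hunk 3: at line 2 remove [mtt,zjds] add [okv,edhee,kdiyd] -> 13 lines: anvk ltpr miweq okv edhee kdiyd dcqax dweq tujl zptr gogz fgzp wedzh
Hunk 4: at line 3 remove [okv] add [bmm,lsw,fif] -> 15 lines: anvk ltpr miweq bmm lsw fif edhee kdiyd dcqax dweq tujl zptr gogz fgzp wedzh
Hunk 5: at line 6 remove [edhee] add [enwr,oxvl] -> 16 lines: anvk ltpr miweq bmm lsw fif enwr oxvl kdiyd dcqax dweq tujl zptr gogz fgzp wedzh
Hunk 6: at line 6 remove [oxvl,kdiyd] add [cnwl] -> 15 lines: anvk ltpr miweq bmm lsw fif enwr cnwl dcqax dweq tujl zptr gogz fgzp wedzh
Hunk 7: at line 3 remove [lsw,fif] add [vzhf] -> 14 lines: anvk ltpr miweq bmm vzhf enwr cnwl dcqax dweq tujl zptr gogz fgzp wedzh
Final line count: 14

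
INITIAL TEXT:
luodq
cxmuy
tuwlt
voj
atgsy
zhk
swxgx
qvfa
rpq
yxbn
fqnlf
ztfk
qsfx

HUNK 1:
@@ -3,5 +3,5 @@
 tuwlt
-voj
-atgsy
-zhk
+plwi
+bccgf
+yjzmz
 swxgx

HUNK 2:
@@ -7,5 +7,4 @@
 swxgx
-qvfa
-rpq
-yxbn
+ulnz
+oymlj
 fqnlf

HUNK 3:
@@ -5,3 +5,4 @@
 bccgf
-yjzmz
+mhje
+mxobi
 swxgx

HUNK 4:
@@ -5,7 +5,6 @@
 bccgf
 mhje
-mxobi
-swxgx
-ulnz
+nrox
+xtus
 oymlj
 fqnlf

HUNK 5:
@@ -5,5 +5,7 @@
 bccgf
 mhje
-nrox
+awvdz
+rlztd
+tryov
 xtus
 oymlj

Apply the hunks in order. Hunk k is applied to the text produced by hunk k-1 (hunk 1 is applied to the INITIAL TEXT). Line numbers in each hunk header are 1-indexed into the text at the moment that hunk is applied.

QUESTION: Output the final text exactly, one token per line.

Answer: luodq
cxmuy
tuwlt
plwi
bccgf
mhje
awvdz
rlztd
tryov
xtus
oymlj
fqnlf
ztfk
qsfx

Derivation:
Hunk 1: at line 3 remove [voj,atgsy,zhk] add [plwi,bccgf,yjzmz] -> 13 lines: luodq cxmuy tuwlt plwi bccgf yjzmz swxgx qvfa rpq yxbn fqnlf ztfk qsfx
Hunk 2: at line 7 remove [qvfa,rpq,yxbn] add [ulnz,oymlj] -> 12 lines: luodq cxmuy tuwlt plwi bccgf yjzmz swxgx ulnz oymlj fqnlf ztfk qsfx
Hunk 3: at line 5 remove [yjzmz] add [mhje,mxobi] -> 13 lines: luodq cxmuy tuwlt plwi bccgf mhje mxobi swxgx ulnz oymlj fqnlf ztfk qsfx
Hunk 4: at line 5 remove [mxobi,swxgx,ulnz] add [nrox,xtus] -> 12 lines: luodq cxmuy tuwlt plwi bccgf mhje nrox xtus oymlj fqnlf ztfk qsfx
Hunk 5: at line 5 remove [nrox] add [awvdz,rlztd,tryov] -> 14 lines: luodq cxmuy tuwlt plwi bccgf mhje awvdz rlztd tryov xtus oymlj fqnlf ztfk qsfx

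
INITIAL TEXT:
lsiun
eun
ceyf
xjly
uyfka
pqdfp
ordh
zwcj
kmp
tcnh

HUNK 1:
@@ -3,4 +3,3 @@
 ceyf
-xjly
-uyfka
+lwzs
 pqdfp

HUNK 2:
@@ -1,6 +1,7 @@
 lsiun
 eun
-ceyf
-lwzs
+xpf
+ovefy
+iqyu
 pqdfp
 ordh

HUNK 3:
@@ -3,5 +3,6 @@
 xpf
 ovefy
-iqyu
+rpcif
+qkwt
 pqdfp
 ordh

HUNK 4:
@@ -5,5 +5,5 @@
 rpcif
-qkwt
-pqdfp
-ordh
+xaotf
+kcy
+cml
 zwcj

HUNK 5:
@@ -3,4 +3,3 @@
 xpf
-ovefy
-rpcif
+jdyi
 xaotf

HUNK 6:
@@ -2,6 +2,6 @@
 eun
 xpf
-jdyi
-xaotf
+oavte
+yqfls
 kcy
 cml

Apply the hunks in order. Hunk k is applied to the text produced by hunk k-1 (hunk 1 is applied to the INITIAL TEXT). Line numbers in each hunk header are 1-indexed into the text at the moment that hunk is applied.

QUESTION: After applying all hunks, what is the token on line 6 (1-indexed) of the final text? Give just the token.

Answer: kcy

Derivation:
Hunk 1: at line 3 remove [xjly,uyfka] add [lwzs] -> 9 lines: lsiun eun ceyf lwzs pqdfp ordh zwcj kmp tcnh
Hunk 2: at line 1 remove [ceyf,lwzs] add [xpf,ovefy,iqyu] -> 10 lines: lsiun eun xpf ovefy iqyu pqdfp ordh zwcj kmp tcnh
Hunk 3: at line 3 remove [iqyu] add [rpcif,qkwt] -> 11 lines: lsiun eun xpf ovefy rpcif qkwt pqdfp ordh zwcj kmp tcnh
Hunk 4: at line 5 remove [qkwt,pqdfp,ordh] add [xaotf,kcy,cml] -> 11 lines: lsiun eun xpf ovefy rpcif xaotf kcy cml zwcj kmp tcnh
Hunk 5: at line 3 remove [ovefy,rpcif] add [jdyi] -> 10 lines: lsiun eun xpf jdyi xaotf kcy cml zwcj kmp tcnh
Hunk 6: at line 2 remove [jdyi,xaotf] add [oavte,yqfls] -> 10 lines: lsiun eun xpf oavte yqfls kcy cml zwcj kmp tcnh
Final line 6: kcy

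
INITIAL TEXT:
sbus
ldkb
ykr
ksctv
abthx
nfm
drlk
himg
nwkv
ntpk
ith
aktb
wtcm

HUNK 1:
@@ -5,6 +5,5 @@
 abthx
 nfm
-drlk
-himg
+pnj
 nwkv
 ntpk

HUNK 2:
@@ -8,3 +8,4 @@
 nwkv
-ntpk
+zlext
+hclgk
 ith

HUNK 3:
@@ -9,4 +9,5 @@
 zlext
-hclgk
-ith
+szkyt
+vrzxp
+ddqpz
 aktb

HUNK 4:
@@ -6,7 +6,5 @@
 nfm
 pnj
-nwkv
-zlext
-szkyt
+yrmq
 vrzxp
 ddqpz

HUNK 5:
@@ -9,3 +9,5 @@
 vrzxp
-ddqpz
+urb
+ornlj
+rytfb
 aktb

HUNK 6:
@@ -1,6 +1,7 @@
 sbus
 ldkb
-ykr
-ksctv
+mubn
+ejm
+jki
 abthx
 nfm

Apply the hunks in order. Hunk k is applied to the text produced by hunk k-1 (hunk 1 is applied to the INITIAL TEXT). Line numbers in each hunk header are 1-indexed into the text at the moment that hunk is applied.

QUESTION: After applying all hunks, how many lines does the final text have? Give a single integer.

Answer: 15

Derivation:
Hunk 1: at line 5 remove [drlk,himg] add [pnj] -> 12 lines: sbus ldkb ykr ksctv abthx nfm pnj nwkv ntpk ith aktb wtcm
Hunk 2: at line 8 remove [ntpk] add [zlext,hclgk] -> 13 lines: sbus ldkb ykr ksctv abthx nfm pnj nwkv zlext hclgk ith aktb wtcm
Hunk 3: at line 9 remove [hclgk,ith] add [szkyt,vrzxp,ddqpz] -> 14 lines: sbus ldkb ykr ksctv abthx nfm pnj nwkv zlext szkyt vrzxp ddqpz aktb wtcm
Hunk 4: at line 6 remove [nwkv,zlext,szkyt] add [yrmq] -> 12 lines: sbus ldkb ykr ksctv abthx nfm pnj yrmq vrzxp ddqpz aktb wtcm
Hunk 5: at line 9 remove [ddqpz] add [urb,ornlj,rytfb] -> 14 lines: sbus ldkb ykr ksctv abthx nfm pnj yrmq vrzxp urb ornlj rytfb aktb wtcm
Hunk 6: at line 1 remove [ykr,ksctv] add [mubn,ejm,jki] -> 15 lines: sbus ldkb mubn ejm jki abthx nfm pnj yrmq vrzxp urb ornlj rytfb aktb wtcm
Final line count: 15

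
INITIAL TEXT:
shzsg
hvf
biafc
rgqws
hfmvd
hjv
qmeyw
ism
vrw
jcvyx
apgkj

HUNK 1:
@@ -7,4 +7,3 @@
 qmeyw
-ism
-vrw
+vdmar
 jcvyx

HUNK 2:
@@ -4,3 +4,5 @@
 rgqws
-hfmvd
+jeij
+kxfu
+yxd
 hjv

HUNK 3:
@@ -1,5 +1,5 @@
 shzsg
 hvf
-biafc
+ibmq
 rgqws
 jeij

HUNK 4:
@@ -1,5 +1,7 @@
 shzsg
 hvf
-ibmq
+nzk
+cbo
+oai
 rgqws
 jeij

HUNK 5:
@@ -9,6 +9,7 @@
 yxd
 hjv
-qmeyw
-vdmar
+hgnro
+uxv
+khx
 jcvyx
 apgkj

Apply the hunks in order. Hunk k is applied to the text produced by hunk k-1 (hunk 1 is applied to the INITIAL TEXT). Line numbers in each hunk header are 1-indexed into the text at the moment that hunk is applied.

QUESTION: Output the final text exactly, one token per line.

Answer: shzsg
hvf
nzk
cbo
oai
rgqws
jeij
kxfu
yxd
hjv
hgnro
uxv
khx
jcvyx
apgkj

Derivation:
Hunk 1: at line 7 remove [ism,vrw] add [vdmar] -> 10 lines: shzsg hvf biafc rgqws hfmvd hjv qmeyw vdmar jcvyx apgkj
Hunk 2: at line 4 remove [hfmvd] add [jeij,kxfu,yxd] -> 12 lines: shzsg hvf biafc rgqws jeij kxfu yxd hjv qmeyw vdmar jcvyx apgkj
Hunk 3: at line 1 remove [biafc] add [ibmq] -> 12 lines: shzsg hvf ibmq rgqws jeij kxfu yxd hjv qmeyw vdmar jcvyx apgkj
Hunk 4: at line 1 remove [ibmq] add [nzk,cbo,oai] -> 14 lines: shzsg hvf nzk cbo oai rgqws jeij kxfu yxd hjv qmeyw vdmar jcvyx apgkj
Hunk 5: at line 9 remove [qmeyw,vdmar] add [hgnro,uxv,khx] -> 15 lines: shzsg hvf nzk cbo oai rgqws jeij kxfu yxd hjv hgnro uxv khx jcvyx apgkj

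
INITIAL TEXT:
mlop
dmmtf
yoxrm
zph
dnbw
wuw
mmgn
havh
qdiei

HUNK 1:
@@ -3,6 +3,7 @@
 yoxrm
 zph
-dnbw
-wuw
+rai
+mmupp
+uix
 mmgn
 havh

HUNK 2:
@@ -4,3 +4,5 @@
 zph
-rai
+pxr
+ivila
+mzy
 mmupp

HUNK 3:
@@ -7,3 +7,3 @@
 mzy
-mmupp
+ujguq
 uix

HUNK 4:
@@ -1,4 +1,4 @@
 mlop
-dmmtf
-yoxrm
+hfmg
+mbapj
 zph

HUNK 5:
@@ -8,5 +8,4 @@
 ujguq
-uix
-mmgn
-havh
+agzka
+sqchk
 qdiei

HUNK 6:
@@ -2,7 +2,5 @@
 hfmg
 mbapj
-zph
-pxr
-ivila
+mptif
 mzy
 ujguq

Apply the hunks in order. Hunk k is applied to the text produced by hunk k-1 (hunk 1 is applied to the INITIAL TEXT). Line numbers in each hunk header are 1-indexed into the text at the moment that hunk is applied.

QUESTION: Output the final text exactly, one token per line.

Hunk 1: at line 3 remove [dnbw,wuw] add [rai,mmupp,uix] -> 10 lines: mlop dmmtf yoxrm zph rai mmupp uix mmgn havh qdiei
Hunk 2: at line 4 remove [rai] add [pxr,ivila,mzy] -> 12 lines: mlop dmmtf yoxrm zph pxr ivila mzy mmupp uix mmgn havh qdiei
Hunk 3: at line 7 remove [mmupp] add [ujguq] -> 12 lines: mlop dmmtf yoxrm zph pxr ivila mzy ujguq uix mmgn havh qdiei
Hunk 4: at line 1 remove [dmmtf,yoxrm] add [hfmg,mbapj] -> 12 lines: mlop hfmg mbapj zph pxr ivila mzy ujguq uix mmgn havh qdiei
Hunk 5: at line 8 remove [uix,mmgn,havh] add [agzka,sqchk] -> 11 lines: mlop hfmg mbapj zph pxr ivila mzy ujguq agzka sqchk qdiei
Hunk 6: at line 2 remove [zph,pxr,ivila] add [mptif] -> 9 lines: mlop hfmg mbapj mptif mzy ujguq agzka sqchk qdiei

Answer: mlop
hfmg
mbapj
mptif
mzy
ujguq
agzka
sqchk
qdiei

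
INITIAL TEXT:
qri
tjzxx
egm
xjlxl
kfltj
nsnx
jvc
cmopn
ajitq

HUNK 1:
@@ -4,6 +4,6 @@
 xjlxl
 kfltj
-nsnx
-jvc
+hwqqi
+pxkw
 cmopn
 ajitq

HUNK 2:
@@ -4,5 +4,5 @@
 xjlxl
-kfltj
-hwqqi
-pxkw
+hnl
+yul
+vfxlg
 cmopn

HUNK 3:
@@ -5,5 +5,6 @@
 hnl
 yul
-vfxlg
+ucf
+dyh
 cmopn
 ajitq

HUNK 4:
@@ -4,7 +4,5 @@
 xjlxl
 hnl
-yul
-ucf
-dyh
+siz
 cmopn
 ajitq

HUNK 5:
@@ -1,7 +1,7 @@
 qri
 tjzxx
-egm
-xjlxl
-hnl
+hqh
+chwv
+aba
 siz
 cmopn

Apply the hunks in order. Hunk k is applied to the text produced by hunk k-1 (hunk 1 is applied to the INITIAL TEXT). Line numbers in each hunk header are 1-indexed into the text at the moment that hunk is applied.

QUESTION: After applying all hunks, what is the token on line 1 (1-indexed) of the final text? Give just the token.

Hunk 1: at line 4 remove [nsnx,jvc] add [hwqqi,pxkw] -> 9 lines: qri tjzxx egm xjlxl kfltj hwqqi pxkw cmopn ajitq
Hunk 2: at line 4 remove [kfltj,hwqqi,pxkw] add [hnl,yul,vfxlg] -> 9 lines: qri tjzxx egm xjlxl hnl yul vfxlg cmopn ajitq
Hunk 3: at line 5 remove [vfxlg] add [ucf,dyh] -> 10 lines: qri tjzxx egm xjlxl hnl yul ucf dyh cmopn ajitq
Hunk 4: at line 4 remove [yul,ucf,dyh] add [siz] -> 8 lines: qri tjzxx egm xjlxl hnl siz cmopn ajitq
Hunk 5: at line 1 remove [egm,xjlxl,hnl] add [hqh,chwv,aba] -> 8 lines: qri tjzxx hqh chwv aba siz cmopn ajitq
Final line 1: qri

Answer: qri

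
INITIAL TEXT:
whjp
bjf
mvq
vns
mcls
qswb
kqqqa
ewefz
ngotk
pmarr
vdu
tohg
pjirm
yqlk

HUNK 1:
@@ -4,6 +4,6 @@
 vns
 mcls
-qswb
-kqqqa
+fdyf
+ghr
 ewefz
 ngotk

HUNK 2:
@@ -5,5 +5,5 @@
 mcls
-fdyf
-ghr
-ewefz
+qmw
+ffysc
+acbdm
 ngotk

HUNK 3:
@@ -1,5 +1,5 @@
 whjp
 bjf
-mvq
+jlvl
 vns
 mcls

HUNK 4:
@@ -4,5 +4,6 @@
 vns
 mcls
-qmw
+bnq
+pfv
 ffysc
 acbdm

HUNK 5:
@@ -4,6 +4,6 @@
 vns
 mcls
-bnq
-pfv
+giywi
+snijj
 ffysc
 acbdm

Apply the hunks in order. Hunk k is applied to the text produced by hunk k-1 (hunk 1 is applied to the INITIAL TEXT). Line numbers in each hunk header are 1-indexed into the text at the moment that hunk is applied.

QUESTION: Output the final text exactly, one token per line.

Answer: whjp
bjf
jlvl
vns
mcls
giywi
snijj
ffysc
acbdm
ngotk
pmarr
vdu
tohg
pjirm
yqlk

Derivation:
Hunk 1: at line 4 remove [qswb,kqqqa] add [fdyf,ghr] -> 14 lines: whjp bjf mvq vns mcls fdyf ghr ewefz ngotk pmarr vdu tohg pjirm yqlk
Hunk 2: at line 5 remove [fdyf,ghr,ewefz] add [qmw,ffysc,acbdm] -> 14 lines: whjp bjf mvq vns mcls qmw ffysc acbdm ngotk pmarr vdu tohg pjirm yqlk
Hunk 3: at line 1 remove [mvq] add [jlvl] -> 14 lines: whjp bjf jlvl vns mcls qmw ffysc acbdm ngotk pmarr vdu tohg pjirm yqlk
Hunk 4: at line 4 remove [qmw] add [bnq,pfv] -> 15 lines: whjp bjf jlvl vns mcls bnq pfv ffysc acbdm ngotk pmarr vdu tohg pjirm yqlk
Hunk 5: at line 4 remove [bnq,pfv] add [giywi,snijj] -> 15 lines: whjp bjf jlvl vns mcls giywi snijj ffysc acbdm ngotk pmarr vdu tohg pjirm yqlk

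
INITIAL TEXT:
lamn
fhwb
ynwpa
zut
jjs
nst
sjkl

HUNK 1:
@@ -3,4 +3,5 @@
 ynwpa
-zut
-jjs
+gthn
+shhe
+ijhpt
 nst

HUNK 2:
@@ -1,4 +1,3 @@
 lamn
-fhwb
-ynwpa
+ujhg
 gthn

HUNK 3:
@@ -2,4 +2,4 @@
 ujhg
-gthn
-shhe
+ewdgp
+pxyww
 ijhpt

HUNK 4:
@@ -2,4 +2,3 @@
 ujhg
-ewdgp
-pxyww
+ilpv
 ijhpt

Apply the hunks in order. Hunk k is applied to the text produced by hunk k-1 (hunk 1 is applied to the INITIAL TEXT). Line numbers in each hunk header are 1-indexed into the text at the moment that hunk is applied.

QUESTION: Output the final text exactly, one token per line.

Answer: lamn
ujhg
ilpv
ijhpt
nst
sjkl

Derivation:
Hunk 1: at line 3 remove [zut,jjs] add [gthn,shhe,ijhpt] -> 8 lines: lamn fhwb ynwpa gthn shhe ijhpt nst sjkl
Hunk 2: at line 1 remove [fhwb,ynwpa] add [ujhg] -> 7 lines: lamn ujhg gthn shhe ijhpt nst sjkl
Hunk 3: at line 2 remove [gthn,shhe] add [ewdgp,pxyww] -> 7 lines: lamn ujhg ewdgp pxyww ijhpt nst sjkl
Hunk 4: at line 2 remove [ewdgp,pxyww] add [ilpv] -> 6 lines: lamn ujhg ilpv ijhpt nst sjkl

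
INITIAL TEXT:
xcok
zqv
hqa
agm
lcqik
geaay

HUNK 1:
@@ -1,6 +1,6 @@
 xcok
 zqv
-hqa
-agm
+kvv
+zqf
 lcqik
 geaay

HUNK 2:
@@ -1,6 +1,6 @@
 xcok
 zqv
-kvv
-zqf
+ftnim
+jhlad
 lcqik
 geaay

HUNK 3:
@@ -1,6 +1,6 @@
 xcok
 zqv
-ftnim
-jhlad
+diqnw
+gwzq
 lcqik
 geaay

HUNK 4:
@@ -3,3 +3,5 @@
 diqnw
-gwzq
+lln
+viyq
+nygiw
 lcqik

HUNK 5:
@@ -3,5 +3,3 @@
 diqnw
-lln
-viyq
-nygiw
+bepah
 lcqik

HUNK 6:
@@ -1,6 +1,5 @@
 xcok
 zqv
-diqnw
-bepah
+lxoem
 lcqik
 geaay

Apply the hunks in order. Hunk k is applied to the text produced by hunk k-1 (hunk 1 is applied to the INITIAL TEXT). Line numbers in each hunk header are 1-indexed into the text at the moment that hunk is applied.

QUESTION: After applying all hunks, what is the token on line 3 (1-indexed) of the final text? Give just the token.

Hunk 1: at line 1 remove [hqa,agm] add [kvv,zqf] -> 6 lines: xcok zqv kvv zqf lcqik geaay
Hunk 2: at line 1 remove [kvv,zqf] add [ftnim,jhlad] -> 6 lines: xcok zqv ftnim jhlad lcqik geaay
Hunk 3: at line 1 remove [ftnim,jhlad] add [diqnw,gwzq] -> 6 lines: xcok zqv diqnw gwzq lcqik geaay
Hunk 4: at line 3 remove [gwzq] add [lln,viyq,nygiw] -> 8 lines: xcok zqv diqnw lln viyq nygiw lcqik geaay
Hunk 5: at line 3 remove [lln,viyq,nygiw] add [bepah] -> 6 lines: xcok zqv diqnw bepah lcqik geaay
Hunk 6: at line 1 remove [diqnw,bepah] add [lxoem] -> 5 lines: xcok zqv lxoem lcqik geaay
Final line 3: lxoem

Answer: lxoem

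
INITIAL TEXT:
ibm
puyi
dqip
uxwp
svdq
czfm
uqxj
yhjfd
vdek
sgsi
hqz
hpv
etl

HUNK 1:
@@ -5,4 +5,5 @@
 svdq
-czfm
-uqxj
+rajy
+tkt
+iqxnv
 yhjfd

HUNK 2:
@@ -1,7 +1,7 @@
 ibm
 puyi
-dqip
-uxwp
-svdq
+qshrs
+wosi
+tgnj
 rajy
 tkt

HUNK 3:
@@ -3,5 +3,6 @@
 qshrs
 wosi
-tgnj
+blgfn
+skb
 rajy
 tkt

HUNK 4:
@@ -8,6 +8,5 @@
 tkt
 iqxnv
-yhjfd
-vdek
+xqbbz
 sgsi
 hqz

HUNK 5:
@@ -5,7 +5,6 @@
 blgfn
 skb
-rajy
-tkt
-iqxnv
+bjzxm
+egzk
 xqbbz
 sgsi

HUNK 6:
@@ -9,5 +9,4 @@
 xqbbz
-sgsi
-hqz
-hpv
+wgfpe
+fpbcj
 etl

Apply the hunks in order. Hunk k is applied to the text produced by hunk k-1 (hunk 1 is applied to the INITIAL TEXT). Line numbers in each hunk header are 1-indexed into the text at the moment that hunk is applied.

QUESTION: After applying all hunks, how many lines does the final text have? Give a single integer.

Answer: 12

Derivation:
Hunk 1: at line 5 remove [czfm,uqxj] add [rajy,tkt,iqxnv] -> 14 lines: ibm puyi dqip uxwp svdq rajy tkt iqxnv yhjfd vdek sgsi hqz hpv etl
Hunk 2: at line 1 remove [dqip,uxwp,svdq] add [qshrs,wosi,tgnj] -> 14 lines: ibm puyi qshrs wosi tgnj rajy tkt iqxnv yhjfd vdek sgsi hqz hpv etl
Hunk 3: at line 3 remove [tgnj] add [blgfn,skb] -> 15 lines: ibm puyi qshrs wosi blgfn skb rajy tkt iqxnv yhjfd vdek sgsi hqz hpv etl
Hunk 4: at line 8 remove [yhjfd,vdek] add [xqbbz] -> 14 lines: ibm puyi qshrs wosi blgfn skb rajy tkt iqxnv xqbbz sgsi hqz hpv etl
Hunk 5: at line 5 remove [rajy,tkt,iqxnv] add [bjzxm,egzk] -> 13 lines: ibm puyi qshrs wosi blgfn skb bjzxm egzk xqbbz sgsi hqz hpv etl
Hunk 6: at line 9 remove [sgsi,hqz,hpv] add [wgfpe,fpbcj] -> 12 lines: ibm puyi qshrs wosi blgfn skb bjzxm egzk xqbbz wgfpe fpbcj etl
Final line count: 12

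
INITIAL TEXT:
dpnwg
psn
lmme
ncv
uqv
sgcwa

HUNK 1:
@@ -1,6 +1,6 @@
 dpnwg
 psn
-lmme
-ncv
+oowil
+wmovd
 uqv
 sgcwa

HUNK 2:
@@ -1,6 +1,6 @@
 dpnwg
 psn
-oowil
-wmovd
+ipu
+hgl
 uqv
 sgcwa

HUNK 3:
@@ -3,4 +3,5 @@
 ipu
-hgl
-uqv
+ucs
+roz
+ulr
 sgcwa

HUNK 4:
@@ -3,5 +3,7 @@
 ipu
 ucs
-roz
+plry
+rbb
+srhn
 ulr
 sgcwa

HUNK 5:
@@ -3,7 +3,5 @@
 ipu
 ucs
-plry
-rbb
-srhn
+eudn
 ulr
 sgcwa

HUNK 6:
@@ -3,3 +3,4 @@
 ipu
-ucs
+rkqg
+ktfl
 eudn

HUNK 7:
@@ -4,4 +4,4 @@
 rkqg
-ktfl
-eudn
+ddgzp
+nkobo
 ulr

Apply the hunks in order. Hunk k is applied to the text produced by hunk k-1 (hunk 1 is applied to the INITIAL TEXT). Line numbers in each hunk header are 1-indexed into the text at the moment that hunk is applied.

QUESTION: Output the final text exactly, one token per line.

Hunk 1: at line 1 remove [lmme,ncv] add [oowil,wmovd] -> 6 lines: dpnwg psn oowil wmovd uqv sgcwa
Hunk 2: at line 1 remove [oowil,wmovd] add [ipu,hgl] -> 6 lines: dpnwg psn ipu hgl uqv sgcwa
Hunk 3: at line 3 remove [hgl,uqv] add [ucs,roz,ulr] -> 7 lines: dpnwg psn ipu ucs roz ulr sgcwa
Hunk 4: at line 3 remove [roz] add [plry,rbb,srhn] -> 9 lines: dpnwg psn ipu ucs plry rbb srhn ulr sgcwa
Hunk 5: at line 3 remove [plry,rbb,srhn] add [eudn] -> 7 lines: dpnwg psn ipu ucs eudn ulr sgcwa
Hunk 6: at line 3 remove [ucs] add [rkqg,ktfl] -> 8 lines: dpnwg psn ipu rkqg ktfl eudn ulr sgcwa
Hunk 7: at line 4 remove [ktfl,eudn] add [ddgzp,nkobo] -> 8 lines: dpnwg psn ipu rkqg ddgzp nkobo ulr sgcwa

Answer: dpnwg
psn
ipu
rkqg
ddgzp
nkobo
ulr
sgcwa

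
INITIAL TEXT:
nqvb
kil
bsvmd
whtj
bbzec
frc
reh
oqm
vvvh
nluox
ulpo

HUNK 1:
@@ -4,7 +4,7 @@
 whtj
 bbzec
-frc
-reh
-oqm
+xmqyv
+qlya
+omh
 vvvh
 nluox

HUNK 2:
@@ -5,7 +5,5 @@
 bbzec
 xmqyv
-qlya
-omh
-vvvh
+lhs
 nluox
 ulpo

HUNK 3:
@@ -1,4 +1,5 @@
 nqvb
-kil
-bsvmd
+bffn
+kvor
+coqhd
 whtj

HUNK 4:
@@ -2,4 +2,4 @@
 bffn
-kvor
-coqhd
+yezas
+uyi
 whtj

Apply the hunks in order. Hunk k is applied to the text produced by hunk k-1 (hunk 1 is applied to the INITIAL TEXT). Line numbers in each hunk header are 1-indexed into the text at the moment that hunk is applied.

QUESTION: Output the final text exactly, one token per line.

Answer: nqvb
bffn
yezas
uyi
whtj
bbzec
xmqyv
lhs
nluox
ulpo

Derivation:
Hunk 1: at line 4 remove [frc,reh,oqm] add [xmqyv,qlya,omh] -> 11 lines: nqvb kil bsvmd whtj bbzec xmqyv qlya omh vvvh nluox ulpo
Hunk 2: at line 5 remove [qlya,omh,vvvh] add [lhs] -> 9 lines: nqvb kil bsvmd whtj bbzec xmqyv lhs nluox ulpo
Hunk 3: at line 1 remove [kil,bsvmd] add [bffn,kvor,coqhd] -> 10 lines: nqvb bffn kvor coqhd whtj bbzec xmqyv lhs nluox ulpo
Hunk 4: at line 2 remove [kvor,coqhd] add [yezas,uyi] -> 10 lines: nqvb bffn yezas uyi whtj bbzec xmqyv lhs nluox ulpo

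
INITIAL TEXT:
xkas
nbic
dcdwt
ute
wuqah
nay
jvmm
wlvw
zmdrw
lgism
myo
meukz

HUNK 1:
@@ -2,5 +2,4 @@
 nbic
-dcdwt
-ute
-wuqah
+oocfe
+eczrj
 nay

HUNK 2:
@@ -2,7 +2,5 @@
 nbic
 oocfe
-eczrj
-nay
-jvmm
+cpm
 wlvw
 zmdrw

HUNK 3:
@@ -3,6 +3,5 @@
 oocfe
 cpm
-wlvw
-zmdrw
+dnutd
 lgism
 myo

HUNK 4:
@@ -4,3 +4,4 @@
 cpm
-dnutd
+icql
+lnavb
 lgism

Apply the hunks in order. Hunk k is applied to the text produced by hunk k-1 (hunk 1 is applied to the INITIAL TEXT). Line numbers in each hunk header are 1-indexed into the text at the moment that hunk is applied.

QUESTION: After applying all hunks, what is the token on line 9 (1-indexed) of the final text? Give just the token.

Hunk 1: at line 2 remove [dcdwt,ute,wuqah] add [oocfe,eczrj] -> 11 lines: xkas nbic oocfe eczrj nay jvmm wlvw zmdrw lgism myo meukz
Hunk 2: at line 2 remove [eczrj,nay,jvmm] add [cpm] -> 9 lines: xkas nbic oocfe cpm wlvw zmdrw lgism myo meukz
Hunk 3: at line 3 remove [wlvw,zmdrw] add [dnutd] -> 8 lines: xkas nbic oocfe cpm dnutd lgism myo meukz
Hunk 4: at line 4 remove [dnutd] add [icql,lnavb] -> 9 lines: xkas nbic oocfe cpm icql lnavb lgism myo meukz
Final line 9: meukz

Answer: meukz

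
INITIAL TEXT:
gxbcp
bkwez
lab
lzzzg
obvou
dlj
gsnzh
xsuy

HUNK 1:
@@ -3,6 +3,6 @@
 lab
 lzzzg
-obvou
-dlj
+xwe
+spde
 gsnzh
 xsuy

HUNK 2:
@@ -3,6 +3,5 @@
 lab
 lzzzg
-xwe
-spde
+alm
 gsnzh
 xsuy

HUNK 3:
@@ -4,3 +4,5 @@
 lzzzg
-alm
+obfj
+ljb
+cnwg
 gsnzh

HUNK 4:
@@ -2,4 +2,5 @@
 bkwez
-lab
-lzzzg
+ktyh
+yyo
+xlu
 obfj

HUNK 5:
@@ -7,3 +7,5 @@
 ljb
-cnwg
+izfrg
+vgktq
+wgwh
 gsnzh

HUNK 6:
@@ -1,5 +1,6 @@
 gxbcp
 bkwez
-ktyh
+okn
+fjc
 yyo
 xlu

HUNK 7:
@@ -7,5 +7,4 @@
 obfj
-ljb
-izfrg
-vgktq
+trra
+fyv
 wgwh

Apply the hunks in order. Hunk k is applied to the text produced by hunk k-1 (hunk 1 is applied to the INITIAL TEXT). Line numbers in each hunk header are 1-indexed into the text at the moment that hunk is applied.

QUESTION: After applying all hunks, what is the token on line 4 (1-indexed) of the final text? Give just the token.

Answer: fjc

Derivation:
Hunk 1: at line 3 remove [obvou,dlj] add [xwe,spde] -> 8 lines: gxbcp bkwez lab lzzzg xwe spde gsnzh xsuy
Hunk 2: at line 3 remove [xwe,spde] add [alm] -> 7 lines: gxbcp bkwez lab lzzzg alm gsnzh xsuy
Hunk 3: at line 4 remove [alm] add [obfj,ljb,cnwg] -> 9 lines: gxbcp bkwez lab lzzzg obfj ljb cnwg gsnzh xsuy
Hunk 4: at line 2 remove [lab,lzzzg] add [ktyh,yyo,xlu] -> 10 lines: gxbcp bkwez ktyh yyo xlu obfj ljb cnwg gsnzh xsuy
Hunk 5: at line 7 remove [cnwg] add [izfrg,vgktq,wgwh] -> 12 lines: gxbcp bkwez ktyh yyo xlu obfj ljb izfrg vgktq wgwh gsnzh xsuy
Hunk 6: at line 1 remove [ktyh] add [okn,fjc] -> 13 lines: gxbcp bkwez okn fjc yyo xlu obfj ljb izfrg vgktq wgwh gsnzh xsuy
Hunk 7: at line 7 remove [ljb,izfrg,vgktq] add [trra,fyv] -> 12 lines: gxbcp bkwez okn fjc yyo xlu obfj trra fyv wgwh gsnzh xsuy
Final line 4: fjc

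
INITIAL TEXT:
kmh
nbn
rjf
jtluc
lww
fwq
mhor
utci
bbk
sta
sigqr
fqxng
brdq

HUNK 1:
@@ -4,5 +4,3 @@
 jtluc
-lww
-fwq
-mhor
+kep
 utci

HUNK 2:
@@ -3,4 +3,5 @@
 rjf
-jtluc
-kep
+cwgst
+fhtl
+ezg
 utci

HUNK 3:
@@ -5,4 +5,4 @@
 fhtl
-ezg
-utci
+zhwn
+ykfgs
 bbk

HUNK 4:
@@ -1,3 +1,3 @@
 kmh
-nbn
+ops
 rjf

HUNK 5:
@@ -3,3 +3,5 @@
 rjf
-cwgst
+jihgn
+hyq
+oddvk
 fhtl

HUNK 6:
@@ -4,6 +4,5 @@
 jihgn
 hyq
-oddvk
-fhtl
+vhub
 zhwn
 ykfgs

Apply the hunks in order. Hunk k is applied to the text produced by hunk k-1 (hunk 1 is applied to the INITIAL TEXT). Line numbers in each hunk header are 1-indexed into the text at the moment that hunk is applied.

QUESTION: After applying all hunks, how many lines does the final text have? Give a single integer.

Answer: 13

Derivation:
Hunk 1: at line 4 remove [lww,fwq,mhor] add [kep] -> 11 lines: kmh nbn rjf jtluc kep utci bbk sta sigqr fqxng brdq
Hunk 2: at line 3 remove [jtluc,kep] add [cwgst,fhtl,ezg] -> 12 lines: kmh nbn rjf cwgst fhtl ezg utci bbk sta sigqr fqxng brdq
Hunk 3: at line 5 remove [ezg,utci] add [zhwn,ykfgs] -> 12 lines: kmh nbn rjf cwgst fhtl zhwn ykfgs bbk sta sigqr fqxng brdq
Hunk 4: at line 1 remove [nbn] add [ops] -> 12 lines: kmh ops rjf cwgst fhtl zhwn ykfgs bbk sta sigqr fqxng brdq
Hunk 5: at line 3 remove [cwgst] add [jihgn,hyq,oddvk] -> 14 lines: kmh ops rjf jihgn hyq oddvk fhtl zhwn ykfgs bbk sta sigqr fqxng brdq
Hunk 6: at line 4 remove [oddvk,fhtl] add [vhub] -> 13 lines: kmh ops rjf jihgn hyq vhub zhwn ykfgs bbk sta sigqr fqxng brdq
Final line count: 13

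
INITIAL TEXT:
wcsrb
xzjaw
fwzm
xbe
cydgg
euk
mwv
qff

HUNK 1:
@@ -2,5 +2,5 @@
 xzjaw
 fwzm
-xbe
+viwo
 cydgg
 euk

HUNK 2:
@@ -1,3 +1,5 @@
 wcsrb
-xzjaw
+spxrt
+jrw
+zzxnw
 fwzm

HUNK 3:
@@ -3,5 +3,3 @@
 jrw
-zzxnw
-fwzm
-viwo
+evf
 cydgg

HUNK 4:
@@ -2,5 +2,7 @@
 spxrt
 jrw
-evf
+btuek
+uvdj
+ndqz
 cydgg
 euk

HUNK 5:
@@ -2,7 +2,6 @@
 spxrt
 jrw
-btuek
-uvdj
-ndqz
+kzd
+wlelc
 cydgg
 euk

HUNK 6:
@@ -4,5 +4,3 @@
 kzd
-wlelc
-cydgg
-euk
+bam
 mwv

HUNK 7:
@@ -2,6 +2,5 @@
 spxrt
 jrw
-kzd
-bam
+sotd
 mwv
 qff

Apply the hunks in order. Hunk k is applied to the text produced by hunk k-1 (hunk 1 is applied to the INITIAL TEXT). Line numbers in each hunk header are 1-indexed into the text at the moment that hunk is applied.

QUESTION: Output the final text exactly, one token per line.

Hunk 1: at line 2 remove [xbe] add [viwo] -> 8 lines: wcsrb xzjaw fwzm viwo cydgg euk mwv qff
Hunk 2: at line 1 remove [xzjaw] add [spxrt,jrw,zzxnw] -> 10 lines: wcsrb spxrt jrw zzxnw fwzm viwo cydgg euk mwv qff
Hunk 3: at line 3 remove [zzxnw,fwzm,viwo] add [evf] -> 8 lines: wcsrb spxrt jrw evf cydgg euk mwv qff
Hunk 4: at line 2 remove [evf] add [btuek,uvdj,ndqz] -> 10 lines: wcsrb spxrt jrw btuek uvdj ndqz cydgg euk mwv qff
Hunk 5: at line 2 remove [btuek,uvdj,ndqz] add [kzd,wlelc] -> 9 lines: wcsrb spxrt jrw kzd wlelc cydgg euk mwv qff
Hunk 6: at line 4 remove [wlelc,cydgg,euk] add [bam] -> 7 lines: wcsrb spxrt jrw kzd bam mwv qff
Hunk 7: at line 2 remove [kzd,bam] add [sotd] -> 6 lines: wcsrb spxrt jrw sotd mwv qff

Answer: wcsrb
spxrt
jrw
sotd
mwv
qff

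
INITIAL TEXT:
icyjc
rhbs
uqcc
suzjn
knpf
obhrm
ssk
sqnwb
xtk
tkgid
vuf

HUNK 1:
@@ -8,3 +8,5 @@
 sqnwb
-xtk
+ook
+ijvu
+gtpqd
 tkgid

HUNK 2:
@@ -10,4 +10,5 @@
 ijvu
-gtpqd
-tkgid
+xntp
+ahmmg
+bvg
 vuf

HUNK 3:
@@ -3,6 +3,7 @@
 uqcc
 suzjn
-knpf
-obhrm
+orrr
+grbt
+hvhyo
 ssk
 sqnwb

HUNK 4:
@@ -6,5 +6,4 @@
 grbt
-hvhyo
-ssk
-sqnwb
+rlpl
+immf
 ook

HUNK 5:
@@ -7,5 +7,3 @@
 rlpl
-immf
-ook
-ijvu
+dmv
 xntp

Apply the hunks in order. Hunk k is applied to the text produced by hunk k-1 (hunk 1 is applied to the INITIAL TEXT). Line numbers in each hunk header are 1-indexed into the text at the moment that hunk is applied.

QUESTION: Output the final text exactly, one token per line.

Answer: icyjc
rhbs
uqcc
suzjn
orrr
grbt
rlpl
dmv
xntp
ahmmg
bvg
vuf

Derivation:
Hunk 1: at line 8 remove [xtk] add [ook,ijvu,gtpqd] -> 13 lines: icyjc rhbs uqcc suzjn knpf obhrm ssk sqnwb ook ijvu gtpqd tkgid vuf
Hunk 2: at line 10 remove [gtpqd,tkgid] add [xntp,ahmmg,bvg] -> 14 lines: icyjc rhbs uqcc suzjn knpf obhrm ssk sqnwb ook ijvu xntp ahmmg bvg vuf
Hunk 3: at line 3 remove [knpf,obhrm] add [orrr,grbt,hvhyo] -> 15 lines: icyjc rhbs uqcc suzjn orrr grbt hvhyo ssk sqnwb ook ijvu xntp ahmmg bvg vuf
Hunk 4: at line 6 remove [hvhyo,ssk,sqnwb] add [rlpl,immf] -> 14 lines: icyjc rhbs uqcc suzjn orrr grbt rlpl immf ook ijvu xntp ahmmg bvg vuf
Hunk 5: at line 7 remove [immf,ook,ijvu] add [dmv] -> 12 lines: icyjc rhbs uqcc suzjn orrr grbt rlpl dmv xntp ahmmg bvg vuf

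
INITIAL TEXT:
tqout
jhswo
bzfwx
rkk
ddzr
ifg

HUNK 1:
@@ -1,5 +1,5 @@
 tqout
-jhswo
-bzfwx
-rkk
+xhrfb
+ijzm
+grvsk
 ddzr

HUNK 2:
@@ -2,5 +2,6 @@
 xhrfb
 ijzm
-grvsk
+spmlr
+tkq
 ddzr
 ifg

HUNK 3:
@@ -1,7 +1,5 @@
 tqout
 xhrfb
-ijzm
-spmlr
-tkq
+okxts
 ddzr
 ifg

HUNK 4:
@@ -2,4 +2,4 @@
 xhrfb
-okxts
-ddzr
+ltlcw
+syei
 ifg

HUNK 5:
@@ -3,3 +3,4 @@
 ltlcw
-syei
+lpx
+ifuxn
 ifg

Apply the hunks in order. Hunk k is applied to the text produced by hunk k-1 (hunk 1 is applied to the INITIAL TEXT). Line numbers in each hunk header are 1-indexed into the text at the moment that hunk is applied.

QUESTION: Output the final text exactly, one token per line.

Hunk 1: at line 1 remove [jhswo,bzfwx,rkk] add [xhrfb,ijzm,grvsk] -> 6 lines: tqout xhrfb ijzm grvsk ddzr ifg
Hunk 2: at line 2 remove [grvsk] add [spmlr,tkq] -> 7 lines: tqout xhrfb ijzm spmlr tkq ddzr ifg
Hunk 3: at line 1 remove [ijzm,spmlr,tkq] add [okxts] -> 5 lines: tqout xhrfb okxts ddzr ifg
Hunk 4: at line 2 remove [okxts,ddzr] add [ltlcw,syei] -> 5 lines: tqout xhrfb ltlcw syei ifg
Hunk 5: at line 3 remove [syei] add [lpx,ifuxn] -> 6 lines: tqout xhrfb ltlcw lpx ifuxn ifg

Answer: tqout
xhrfb
ltlcw
lpx
ifuxn
ifg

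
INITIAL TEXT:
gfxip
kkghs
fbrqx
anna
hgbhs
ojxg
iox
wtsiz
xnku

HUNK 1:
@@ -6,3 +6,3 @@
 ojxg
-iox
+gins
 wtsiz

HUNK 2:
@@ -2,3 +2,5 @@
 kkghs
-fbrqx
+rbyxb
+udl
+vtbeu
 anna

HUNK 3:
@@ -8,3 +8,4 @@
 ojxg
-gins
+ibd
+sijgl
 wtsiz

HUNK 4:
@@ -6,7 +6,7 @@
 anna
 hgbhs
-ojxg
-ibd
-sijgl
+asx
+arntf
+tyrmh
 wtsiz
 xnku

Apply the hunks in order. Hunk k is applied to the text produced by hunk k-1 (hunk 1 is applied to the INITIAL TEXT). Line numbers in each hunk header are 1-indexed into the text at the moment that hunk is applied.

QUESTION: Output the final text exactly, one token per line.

Hunk 1: at line 6 remove [iox] add [gins] -> 9 lines: gfxip kkghs fbrqx anna hgbhs ojxg gins wtsiz xnku
Hunk 2: at line 2 remove [fbrqx] add [rbyxb,udl,vtbeu] -> 11 lines: gfxip kkghs rbyxb udl vtbeu anna hgbhs ojxg gins wtsiz xnku
Hunk 3: at line 8 remove [gins] add [ibd,sijgl] -> 12 lines: gfxip kkghs rbyxb udl vtbeu anna hgbhs ojxg ibd sijgl wtsiz xnku
Hunk 4: at line 6 remove [ojxg,ibd,sijgl] add [asx,arntf,tyrmh] -> 12 lines: gfxip kkghs rbyxb udl vtbeu anna hgbhs asx arntf tyrmh wtsiz xnku

Answer: gfxip
kkghs
rbyxb
udl
vtbeu
anna
hgbhs
asx
arntf
tyrmh
wtsiz
xnku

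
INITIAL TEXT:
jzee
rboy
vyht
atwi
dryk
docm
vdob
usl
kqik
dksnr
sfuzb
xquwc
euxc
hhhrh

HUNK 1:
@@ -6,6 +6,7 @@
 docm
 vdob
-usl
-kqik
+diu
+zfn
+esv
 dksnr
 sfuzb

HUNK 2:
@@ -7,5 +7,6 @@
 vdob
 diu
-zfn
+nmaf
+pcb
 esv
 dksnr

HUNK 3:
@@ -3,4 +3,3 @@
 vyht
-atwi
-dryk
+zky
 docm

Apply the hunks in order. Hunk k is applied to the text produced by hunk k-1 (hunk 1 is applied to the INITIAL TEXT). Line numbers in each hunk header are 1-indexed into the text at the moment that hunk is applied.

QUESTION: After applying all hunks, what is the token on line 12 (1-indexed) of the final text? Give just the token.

Answer: sfuzb

Derivation:
Hunk 1: at line 6 remove [usl,kqik] add [diu,zfn,esv] -> 15 lines: jzee rboy vyht atwi dryk docm vdob diu zfn esv dksnr sfuzb xquwc euxc hhhrh
Hunk 2: at line 7 remove [zfn] add [nmaf,pcb] -> 16 lines: jzee rboy vyht atwi dryk docm vdob diu nmaf pcb esv dksnr sfuzb xquwc euxc hhhrh
Hunk 3: at line 3 remove [atwi,dryk] add [zky] -> 15 lines: jzee rboy vyht zky docm vdob diu nmaf pcb esv dksnr sfuzb xquwc euxc hhhrh
Final line 12: sfuzb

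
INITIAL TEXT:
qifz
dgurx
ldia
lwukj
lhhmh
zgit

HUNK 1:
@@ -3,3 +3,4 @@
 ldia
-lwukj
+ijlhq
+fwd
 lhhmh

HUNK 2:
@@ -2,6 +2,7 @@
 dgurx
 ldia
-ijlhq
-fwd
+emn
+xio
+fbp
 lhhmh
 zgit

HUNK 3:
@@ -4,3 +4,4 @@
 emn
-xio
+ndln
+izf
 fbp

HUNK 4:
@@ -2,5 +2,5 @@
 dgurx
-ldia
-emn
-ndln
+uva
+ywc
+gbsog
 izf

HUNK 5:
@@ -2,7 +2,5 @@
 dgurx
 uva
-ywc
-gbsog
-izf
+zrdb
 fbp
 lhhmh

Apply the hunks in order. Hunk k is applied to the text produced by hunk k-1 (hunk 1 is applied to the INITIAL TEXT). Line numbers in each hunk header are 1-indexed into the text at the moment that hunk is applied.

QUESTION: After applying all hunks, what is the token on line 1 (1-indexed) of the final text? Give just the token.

Hunk 1: at line 3 remove [lwukj] add [ijlhq,fwd] -> 7 lines: qifz dgurx ldia ijlhq fwd lhhmh zgit
Hunk 2: at line 2 remove [ijlhq,fwd] add [emn,xio,fbp] -> 8 lines: qifz dgurx ldia emn xio fbp lhhmh zgit
Hunk 3: at line 4 remove [xio] add [ndln,izf] -> 9 lines: qifz dgurx ldia emn ndln izf fbp lhhmh zgit
Hunk 4: at line 2 remove [ldia,emn,ndln] add [uva,ywc,gbsog] -> 9 lines: qifz dgurx uva ywc gbsog izf fbp lhhmh zgit
Hunk 5: at line 2 remove [ywc,gbsog,izf] add [zrdb] -> 7 lines: qifz dgurx uva zrdb fbp lhhmh zgit
Final line 1: qifz

Answer: qifz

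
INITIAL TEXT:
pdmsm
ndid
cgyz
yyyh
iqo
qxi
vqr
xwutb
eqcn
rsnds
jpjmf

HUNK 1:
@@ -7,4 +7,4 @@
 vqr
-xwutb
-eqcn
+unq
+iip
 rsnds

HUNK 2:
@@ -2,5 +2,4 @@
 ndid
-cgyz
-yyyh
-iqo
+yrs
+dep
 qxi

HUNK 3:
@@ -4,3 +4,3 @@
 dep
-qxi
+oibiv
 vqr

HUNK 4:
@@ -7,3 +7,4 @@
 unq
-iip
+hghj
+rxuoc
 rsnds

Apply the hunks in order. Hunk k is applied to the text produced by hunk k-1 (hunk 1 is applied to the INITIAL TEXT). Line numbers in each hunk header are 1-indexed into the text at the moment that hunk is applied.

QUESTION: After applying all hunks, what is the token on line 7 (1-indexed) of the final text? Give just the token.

Answer: unq

Derivation:
Hunk 1: at line 7 remove [xwutb,eqcn] add [unq,iip] -> 11 lines: pdmsm ndid cgyz yyyh iqo qxi vqr unq iip rsnds jpjmf
Hunk 2: at line 2 remove [cgyz,yyyh,iqo] add [yrs,dep] -> 10 lines: pdmsm ndid yrs dep qxi vqr unq iip rsnds jpjmf
Hunk 3: at line 4 remove [qxi] add [oibiv] -> 10 lines: pdmsm ndid yrs dep oibiv vqr unq iip rsnds jpjmf
Hunk 4: at line 7 remove [iip] add [hghj,rxuoc] -> 11 lines: pdmsm ndid yrs dep oibiv vqr unq hghj rxuoc rsnds jpjmf
Final line 7: unq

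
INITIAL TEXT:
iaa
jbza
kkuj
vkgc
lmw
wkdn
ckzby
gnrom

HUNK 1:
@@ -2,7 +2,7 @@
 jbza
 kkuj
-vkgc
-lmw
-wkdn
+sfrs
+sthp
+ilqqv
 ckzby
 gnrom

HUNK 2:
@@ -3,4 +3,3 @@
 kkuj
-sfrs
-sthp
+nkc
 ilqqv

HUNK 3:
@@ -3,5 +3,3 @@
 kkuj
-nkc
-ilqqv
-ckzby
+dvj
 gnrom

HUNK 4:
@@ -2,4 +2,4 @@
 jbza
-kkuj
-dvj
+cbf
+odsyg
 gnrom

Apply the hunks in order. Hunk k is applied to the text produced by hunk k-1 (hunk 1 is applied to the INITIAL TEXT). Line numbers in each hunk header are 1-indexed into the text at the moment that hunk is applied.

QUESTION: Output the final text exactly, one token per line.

Hunk 1: at line 2 remove [vkgc,lmw,wkdn] add [sfrs,sthp,ilqqv] -> 8 lines: iaa jbza kkuj sfrs sthp ilqqv ckzby gnrom
Hunk 2: at line 3 remove [sfrs,sthp] add [nkc] -> 7 lines: iaa jbza kkuj nkc ilqqv ckzby gnrom
Hunk 3: at line 3 remove [nkc,ilqqv,ckzby] add [dvj] -> 5 lines: iaa jbza kkuj dvj gnrom
Hunk 4: at line 2 remove [kkuj,dvj] add [cbf,odsyg] -> 5 lines: iaa jbza cbf odsyg gnrom

Answer: iaa
jbza
cbf
odsyg
gnrom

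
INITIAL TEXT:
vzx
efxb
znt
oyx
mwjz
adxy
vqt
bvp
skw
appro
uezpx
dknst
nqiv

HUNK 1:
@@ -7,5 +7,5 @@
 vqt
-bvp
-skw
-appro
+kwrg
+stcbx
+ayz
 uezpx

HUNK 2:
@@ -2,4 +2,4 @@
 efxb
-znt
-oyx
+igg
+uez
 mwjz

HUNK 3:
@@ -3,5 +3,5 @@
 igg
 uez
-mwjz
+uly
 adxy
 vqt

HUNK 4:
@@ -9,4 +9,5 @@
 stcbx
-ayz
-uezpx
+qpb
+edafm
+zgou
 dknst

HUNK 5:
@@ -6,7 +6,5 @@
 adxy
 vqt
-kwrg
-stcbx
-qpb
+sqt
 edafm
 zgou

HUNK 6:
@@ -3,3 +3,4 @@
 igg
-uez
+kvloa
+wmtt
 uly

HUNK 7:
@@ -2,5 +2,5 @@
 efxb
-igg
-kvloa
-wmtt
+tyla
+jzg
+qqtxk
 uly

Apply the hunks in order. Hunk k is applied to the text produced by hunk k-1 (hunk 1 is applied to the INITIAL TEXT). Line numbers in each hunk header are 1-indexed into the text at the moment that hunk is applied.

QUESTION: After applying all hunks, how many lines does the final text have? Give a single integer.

Answer: 13

Derivation:
Hunk 1: at line 7 remove [bvp,skw,appro] add [kwrg,stcbx,ayz] -> 13 lines: vzx efxb znt oyx mwjz adxy vqt kwrg stcbx ayz uezpx dknst nqiv
Hunk 2: at line 2 remove [znt,oyx] add [igg,uez] -> 13 lines: vzx efxb igg uez mwjz adxy vqt kwrg stcbx ayz uezpx dknst nqiv
Hunk 3: at line 3 remove [mwjz] add [uly] -> 13 lines: vzx efxb igg uez uly adxy vqt kwrg stcbx ayz uezpx dknst nqiv
Hunk 4: at line 9 remove [ayz,uezpx] add [qpb,edafm,zgou] -> 14 lines: vzx efxb igg uez uly adxy vqt kwrg stcbx qpb edafm zgou dknst nqiv
Hunk 5: at line 6 remove [kwrg,stcbx,qpb] add [sqt] -> 12 lines: vzx efxb igg uez uly adxy vqt sqt edafm zgou dknst nqiv
Hunk 6: at line 3 remove [uez] add [kvloa,wmtt] -> 13 lines: vzx efxb igg kvloa wmtt uly adxy vqt sqt edafm zgou dknst nqiv
Hunk 7: at line 2 remove [igg,kvloa,wmtt] add [tyla,jzg,qqtxk] -> 13 lines: vzx efxb tyla jzg qqtxk uly adxy vqt sqt edafm zgou dknst nqiv
Final line count: 13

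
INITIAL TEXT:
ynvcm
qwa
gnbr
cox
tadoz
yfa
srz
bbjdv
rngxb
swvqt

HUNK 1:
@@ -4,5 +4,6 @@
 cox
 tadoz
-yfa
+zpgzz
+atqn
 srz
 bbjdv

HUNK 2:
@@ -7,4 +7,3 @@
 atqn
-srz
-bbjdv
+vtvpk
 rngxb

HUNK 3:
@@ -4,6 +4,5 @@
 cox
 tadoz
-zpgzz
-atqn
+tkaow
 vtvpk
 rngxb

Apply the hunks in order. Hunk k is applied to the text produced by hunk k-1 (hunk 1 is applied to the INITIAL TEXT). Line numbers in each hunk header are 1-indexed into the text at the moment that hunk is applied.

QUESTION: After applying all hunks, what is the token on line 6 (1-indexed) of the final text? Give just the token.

Hunk 1: at line 4 remove [yfa] add [zpgzz,atqn] -> 11 lines: ynvcm qwa gnbr cox tadoz zpgzz atqn srz bbjdv rngxb swvqt
Hunk 2: at line 7 remove [srz,bbjdv] add [vtvpk] -> 10 lines: ynvcm qwa gnbr cox tadoz zpgzz atqn vtvpk rngxb swvqt
Hunk 3: at line 4 remove [zpgzz,atqn] add [tkaow] -> 9 lines: ynvcm qwa gnbr cox tadoz tkaow vtvpk rngxb swvqt
Final line 6: tkaow

Answer: tkaow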